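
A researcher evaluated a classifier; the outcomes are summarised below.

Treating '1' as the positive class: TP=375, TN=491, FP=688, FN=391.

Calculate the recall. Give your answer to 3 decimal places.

0.490

Recall = TP/(TP+FN) = 375/(375+391) = 375/766 = 0.490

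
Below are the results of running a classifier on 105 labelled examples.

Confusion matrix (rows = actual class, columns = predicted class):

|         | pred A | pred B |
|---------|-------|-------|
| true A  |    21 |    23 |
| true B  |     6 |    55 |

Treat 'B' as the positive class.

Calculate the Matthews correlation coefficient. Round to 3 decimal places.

0.428

MCC = (TP·TN − FP·FN) / √((TP+FP)(TP+FN)(TN+FP)(TN+FN))
Numerator = 55·21 − 23·6 = 1017
Denominator = √(78·61·44·27) = √5652504 = 2377.4995
MCC = 1017 / 2377.4995 = 0.428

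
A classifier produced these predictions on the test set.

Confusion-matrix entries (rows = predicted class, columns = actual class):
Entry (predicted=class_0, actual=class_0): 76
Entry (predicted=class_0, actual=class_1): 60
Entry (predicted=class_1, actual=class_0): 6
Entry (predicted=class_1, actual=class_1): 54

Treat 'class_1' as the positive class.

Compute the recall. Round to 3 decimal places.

Recall = TP/(TP+FN) = 54/(54+60) = 54/114 = 0.474

0.474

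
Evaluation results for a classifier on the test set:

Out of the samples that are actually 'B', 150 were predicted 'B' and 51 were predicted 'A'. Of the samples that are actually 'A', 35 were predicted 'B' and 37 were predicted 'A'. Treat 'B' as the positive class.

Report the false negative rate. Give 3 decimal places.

FNR = FN/(FN+TP) = 51/(51+150) = 0.254

0.254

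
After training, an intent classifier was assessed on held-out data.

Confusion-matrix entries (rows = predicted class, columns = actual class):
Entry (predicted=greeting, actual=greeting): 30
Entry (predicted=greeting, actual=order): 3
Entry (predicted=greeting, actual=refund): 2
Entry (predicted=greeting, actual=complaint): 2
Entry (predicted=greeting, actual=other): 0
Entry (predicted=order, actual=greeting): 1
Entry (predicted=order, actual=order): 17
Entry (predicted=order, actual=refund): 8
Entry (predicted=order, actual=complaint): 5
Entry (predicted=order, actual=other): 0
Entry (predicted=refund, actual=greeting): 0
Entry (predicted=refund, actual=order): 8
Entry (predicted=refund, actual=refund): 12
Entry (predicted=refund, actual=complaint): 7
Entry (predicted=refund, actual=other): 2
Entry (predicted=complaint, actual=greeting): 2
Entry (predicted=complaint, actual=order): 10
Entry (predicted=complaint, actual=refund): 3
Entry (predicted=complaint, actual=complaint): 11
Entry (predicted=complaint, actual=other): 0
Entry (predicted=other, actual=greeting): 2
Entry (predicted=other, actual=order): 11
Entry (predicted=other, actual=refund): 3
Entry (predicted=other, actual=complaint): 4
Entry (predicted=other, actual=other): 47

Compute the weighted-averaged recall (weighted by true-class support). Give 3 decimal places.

0.616

Per-class recall (TP/(TP+FN)):
  greeting: TP=30, FN=1+0+2+2=5 → 30/35 = 0.8571
  order: TP=17, FN=3+8+10+11=32 → 17/49 = 0.3469
  refund: TP=12, FN=2+8+3+3=16 → 12/28 = 0.4286
  complaint: TP=11, FN=2+5+7+4=18 → 11/29 = 0.3793
  other: TP=47, FN=0+0+2+0=2 → 47/49 = 0.9592
Weighted-recall = Σ (supportᵢ/N)·recallᵢ with N=190: (35/190)·0.8571 + (49/190)·0.3469 + (28/190)·0.4286 + (29/190)·0.3793 + (49/190)·0.9592 = 0.616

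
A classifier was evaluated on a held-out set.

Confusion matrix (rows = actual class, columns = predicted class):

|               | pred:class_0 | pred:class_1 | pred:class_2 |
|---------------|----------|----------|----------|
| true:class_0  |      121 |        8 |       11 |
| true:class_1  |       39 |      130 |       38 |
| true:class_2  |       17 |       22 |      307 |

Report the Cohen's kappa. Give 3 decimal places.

Observed agreement pₒ = trace/N = 558/693 = 0.8052
Expected agreement pₑ = Σ (rowᵢ·colᵢ)/N² = (140·177 + 207·160 + 346·356)/693² = 0.3770
κ = (pₒ − pₑ)/(1 − pₑ) = (0.8052 − 0.3770)/(1 − 0.3770) = 0.687

0.687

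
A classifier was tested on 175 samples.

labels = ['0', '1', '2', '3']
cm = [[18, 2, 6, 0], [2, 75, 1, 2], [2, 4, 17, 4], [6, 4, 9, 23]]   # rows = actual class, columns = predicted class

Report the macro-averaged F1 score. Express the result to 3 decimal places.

Per-class F1 score (2·TP/(2·TP+FP+FN)):
  0: TP=18, FP=2+2+6=10, FN=2+6+0=8 → 36/54 = 0.6667
  1: TP=75, FP=2+4+4=10, FN=2+1+2=5 → 150/165 = 0.9091
  2: TP=17, FP=6+1+9=16, FN=2+4+4=10 → 34/60 = 0.5667
  3: TP=23, FP=0+2+4=6, FN=6+4+9=19 → 46/71 = 0.6479
Macro-F1 score = mean = (0.6667 + 0.9091 + 0.5667 + 0.6479) / 4 = 0.698

0.698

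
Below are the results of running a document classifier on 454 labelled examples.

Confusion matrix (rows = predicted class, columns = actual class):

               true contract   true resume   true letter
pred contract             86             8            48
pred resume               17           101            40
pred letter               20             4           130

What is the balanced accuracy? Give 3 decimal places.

0.730

Balanced accuracy = mean of per-class recall.
  contract: recall = 86/123 = 0.6992
  resume: recall = 101/113 = 0.8938
  letter: recall = 130/218 = 0.5963
Mean = (0.6992 + 0.8938 + 0.5963) / 3 = 0.730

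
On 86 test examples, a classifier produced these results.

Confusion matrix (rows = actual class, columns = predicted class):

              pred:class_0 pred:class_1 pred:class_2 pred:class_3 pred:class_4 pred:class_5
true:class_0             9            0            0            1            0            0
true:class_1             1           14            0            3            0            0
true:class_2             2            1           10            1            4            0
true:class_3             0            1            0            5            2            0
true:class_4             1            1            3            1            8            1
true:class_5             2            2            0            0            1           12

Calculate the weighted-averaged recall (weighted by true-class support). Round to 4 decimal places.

Per-class recall (TP/(TP+FN)):
  class_0: TP=9, FN=0+0+1+0+0=1 → 9/10 = 0.90000
  class_1: TP=14, FN=1+0+3+0+0=4 → 14/18 = 0.77778
  class_2: TP=10, FN=2+1+1+4+0=8 → 10/18 = 0.55556
  class_3: TP=5, FN=0+1+0+2+0=3 → 5/8 = 0.62500
  class_4: TP=8, FN=1+1+3+1+1=7 → 8/15 = 0.53333
  class_5: TP=12, FN=2+2+0+0+1=5 → 12/17 = 0.70588
Weighted-recall = Σ (supportᵢ/N)·recallᵢ with N=86: (10/86)·0.90000 + (18/86)·0.77778 + (18/86)·0.55556 + (8/86)·0.62500 + (15/86)·0.53333 + (17/86)·0.70588 = 0.6744

0.6744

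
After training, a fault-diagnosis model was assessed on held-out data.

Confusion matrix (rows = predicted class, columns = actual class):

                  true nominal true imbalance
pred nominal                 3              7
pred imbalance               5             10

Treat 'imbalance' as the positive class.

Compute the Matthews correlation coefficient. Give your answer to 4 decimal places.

-0.0350

MCC = (TP·TN − FP·FN) / √((TP+FP)(TP+FN)(TN+FP)(TN+FN))
Numerator = 10·3 − 5·7 = -5
Denominator = √(15·17·8·10) = √20400 = 142.8286
MCC = -5 / 142.8286 = -0.0350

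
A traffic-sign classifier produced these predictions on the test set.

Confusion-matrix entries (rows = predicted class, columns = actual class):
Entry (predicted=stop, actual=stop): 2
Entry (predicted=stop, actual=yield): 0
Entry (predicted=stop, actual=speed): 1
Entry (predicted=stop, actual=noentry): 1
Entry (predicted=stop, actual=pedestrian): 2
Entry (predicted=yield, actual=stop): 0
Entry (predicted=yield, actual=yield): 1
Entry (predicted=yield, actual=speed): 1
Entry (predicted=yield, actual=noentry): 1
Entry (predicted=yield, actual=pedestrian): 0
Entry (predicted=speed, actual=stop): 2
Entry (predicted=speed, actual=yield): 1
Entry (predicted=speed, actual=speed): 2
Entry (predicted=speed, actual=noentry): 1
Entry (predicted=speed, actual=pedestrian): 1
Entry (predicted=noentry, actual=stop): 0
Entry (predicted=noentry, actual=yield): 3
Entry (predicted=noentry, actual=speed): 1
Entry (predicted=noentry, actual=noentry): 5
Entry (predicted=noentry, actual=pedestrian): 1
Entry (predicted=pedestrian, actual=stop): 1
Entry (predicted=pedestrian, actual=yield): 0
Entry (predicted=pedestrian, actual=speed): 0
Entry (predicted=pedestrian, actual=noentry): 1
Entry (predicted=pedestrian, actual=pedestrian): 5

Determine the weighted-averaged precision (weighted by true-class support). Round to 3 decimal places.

0.475

Per-class precision (TP/(TP+FP)):
  stop: TP=2, FP=0+1+1+2=4 → 2/6 = 0.3333
  yield: TP=1, FP=0+1+1+0=2 → 1/3 = 0.3333
  speed: TP=2, FP=2+1+1+1=5 → 2/7 = 0.2857
  noentry: TP=5, FP=0+3+1+1=5 → 5/10 = 0.5000
  pedestrian: TP=5, FP=1+0+0+1=2 → 5/7 = 0.7143
Weighted-precision = Σ (supportᵢ/N)·precisionᵢ with N=33: (5/33)·0.3333 + (5/33)·0.3333 + (5/33)·0.2857 + (9/33)·0.5000 + (9/33)·0.7143 = 0.475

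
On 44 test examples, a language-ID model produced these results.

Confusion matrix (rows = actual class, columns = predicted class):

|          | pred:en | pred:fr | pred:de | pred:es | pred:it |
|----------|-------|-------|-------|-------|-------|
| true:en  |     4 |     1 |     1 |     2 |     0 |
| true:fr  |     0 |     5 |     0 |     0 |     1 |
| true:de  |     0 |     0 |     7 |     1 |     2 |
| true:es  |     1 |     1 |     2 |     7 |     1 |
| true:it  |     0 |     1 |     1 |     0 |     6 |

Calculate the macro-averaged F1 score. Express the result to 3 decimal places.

Per-class F1 score (2·TP/(2·TP+FP+FN)):
  en: TP=4, FP=0+0+1+0=1, FN=1+1+2+0=4 → 8/13 = 0.6154
  fr: TP=5, FP=1+0+1+1=3, FN=0+0+0+1=1 → 10/14 = 0.7143
  de: TP=7, FP=1+0+2+1=4, FN=0+0+1+2=3 → 14/21 = 0.6667
  es: TP=7, FP=2+0+1+0=3, FN=1+1+2+1=5 → 14/22 = 0.6364
  it: TP=6, FP=0+1+2+1=4, FN=0+1+1+0=2 → 12/18 = 0.6667
Macro-F1 score = mean = (0.6154 + 0.7143 + 0.6667 + 0.6364 + 0.6667) / 5 = 0.660

0.660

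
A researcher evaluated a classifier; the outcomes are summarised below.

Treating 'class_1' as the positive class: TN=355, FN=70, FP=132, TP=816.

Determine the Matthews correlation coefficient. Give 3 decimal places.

MCC = (TP·TN − FP·FN) / √((TP+FP)(TP+FN)(TN+FP)(TN+FN))
Numerator = 816·355 − 132·70 = 280440
Denominator = √(948·886·487·425) = √173844097800 = 416946.1570
MCC = 280440 / 416946.1570 = 0.673

0.673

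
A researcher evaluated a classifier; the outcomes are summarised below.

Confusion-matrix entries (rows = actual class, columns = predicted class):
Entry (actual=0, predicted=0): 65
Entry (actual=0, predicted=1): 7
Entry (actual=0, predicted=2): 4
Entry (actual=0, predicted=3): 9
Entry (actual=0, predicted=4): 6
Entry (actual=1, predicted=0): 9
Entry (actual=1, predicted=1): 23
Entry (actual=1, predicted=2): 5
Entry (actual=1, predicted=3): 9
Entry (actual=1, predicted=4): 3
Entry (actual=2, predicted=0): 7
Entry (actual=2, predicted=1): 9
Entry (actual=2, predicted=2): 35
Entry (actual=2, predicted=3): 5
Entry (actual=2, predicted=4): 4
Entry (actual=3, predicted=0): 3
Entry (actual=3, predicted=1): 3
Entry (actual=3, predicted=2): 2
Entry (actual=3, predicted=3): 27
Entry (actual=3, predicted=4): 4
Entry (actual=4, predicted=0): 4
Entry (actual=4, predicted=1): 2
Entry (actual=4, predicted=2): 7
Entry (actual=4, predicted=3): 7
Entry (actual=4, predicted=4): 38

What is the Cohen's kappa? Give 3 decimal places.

Observed agreement pₒ = trace/N = 188/297 = 0.6330
Expected agreement pₑ = Σ (rowᵢ·colᵢ)/N² = (91·88 + 49·44 + 60·53 + 39·57 + 58·55)/297² = 0.2126
κ = (pₒ − pₑ)/(1 − pₑ) = (0.6330 − 0.2126)/(1 − 0.2126) = 0.534

0.534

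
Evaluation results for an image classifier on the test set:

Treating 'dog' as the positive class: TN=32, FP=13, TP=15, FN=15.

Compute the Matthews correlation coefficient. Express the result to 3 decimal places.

0.214

MCC = (TP·TN − FP·FN) / √((TP+FP)(TP+FN)(TN+FP)(TN+FN))
Numerator = 15·32 − 13·15 = 285
Denominator = √(28·30·45·47) = √1776600 = 1332.8916
MCC = 285 / 1332.8916 = 0.214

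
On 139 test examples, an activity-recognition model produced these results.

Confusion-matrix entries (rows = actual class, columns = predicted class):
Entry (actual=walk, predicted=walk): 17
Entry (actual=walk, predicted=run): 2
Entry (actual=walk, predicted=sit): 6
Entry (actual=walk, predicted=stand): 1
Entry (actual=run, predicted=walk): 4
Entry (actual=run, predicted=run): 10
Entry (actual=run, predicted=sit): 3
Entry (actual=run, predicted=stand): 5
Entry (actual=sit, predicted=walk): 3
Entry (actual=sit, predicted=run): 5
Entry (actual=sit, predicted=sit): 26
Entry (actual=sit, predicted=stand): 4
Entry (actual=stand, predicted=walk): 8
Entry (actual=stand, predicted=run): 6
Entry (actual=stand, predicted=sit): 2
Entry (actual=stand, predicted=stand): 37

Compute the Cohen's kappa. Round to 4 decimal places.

0.5165

Observed agreement pₒ = trace/N = 90/139 = 0.64748
Expected agreement pₑ = Σ (rowᵢ·colᵢ)/N² = (26·32 + 22·23 + 38·37 + 53·47)/139² = 0.27095
κ = (pₒ − pₑ)/(1 − pₑ) = (0.64748 − 0.27095)/(1 − 0.27095) = 0.5165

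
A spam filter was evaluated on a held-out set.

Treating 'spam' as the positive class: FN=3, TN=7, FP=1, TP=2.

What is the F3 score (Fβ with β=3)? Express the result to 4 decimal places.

0.4167

Fβ = (1+β²)·TP / ((1+β²)·TP + β²·FN + FP), with β²=9
= 10·2 / (10·2 + 9·3 + 1) = 0.4167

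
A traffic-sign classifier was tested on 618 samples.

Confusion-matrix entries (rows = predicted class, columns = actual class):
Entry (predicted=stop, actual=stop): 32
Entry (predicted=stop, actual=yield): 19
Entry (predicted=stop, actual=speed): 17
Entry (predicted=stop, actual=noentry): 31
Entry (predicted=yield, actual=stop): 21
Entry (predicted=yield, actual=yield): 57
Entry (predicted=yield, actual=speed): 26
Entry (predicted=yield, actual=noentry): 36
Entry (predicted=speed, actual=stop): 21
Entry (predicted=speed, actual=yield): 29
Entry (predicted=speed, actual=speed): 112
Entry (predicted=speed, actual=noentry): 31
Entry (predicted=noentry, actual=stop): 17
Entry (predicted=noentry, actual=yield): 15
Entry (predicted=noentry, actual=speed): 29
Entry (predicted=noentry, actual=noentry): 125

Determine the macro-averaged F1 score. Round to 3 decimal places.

0.495

Per-class F1 score (2·TP/(2·TP+FP+FN)):
  stop: TP=32, FP=19+17+31=67, FN=21+21+17=59 → 64/190 = 0.3368
  yield: TP=57, FP=21+26+36=83, FN=19+29+15=63 → 114/260 = 0.4385
  speed: TP=112, FP=21+29+31=81, FN=17+26+29=72 → 224/377 = 0.5942
  noentry: TP=125, FP=17+15+29=61, FN=31+36+31=98 → 250/409 = 0.6112
Macro-F1 score = mean = (0.3368 + 0.4385 + 0.5942 + 0.6112) / 4 = 0.495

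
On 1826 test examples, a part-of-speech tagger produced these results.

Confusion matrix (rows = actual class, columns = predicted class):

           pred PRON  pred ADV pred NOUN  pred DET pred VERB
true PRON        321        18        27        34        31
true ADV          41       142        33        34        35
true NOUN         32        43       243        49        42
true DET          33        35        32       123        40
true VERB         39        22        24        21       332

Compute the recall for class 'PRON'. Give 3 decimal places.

0.745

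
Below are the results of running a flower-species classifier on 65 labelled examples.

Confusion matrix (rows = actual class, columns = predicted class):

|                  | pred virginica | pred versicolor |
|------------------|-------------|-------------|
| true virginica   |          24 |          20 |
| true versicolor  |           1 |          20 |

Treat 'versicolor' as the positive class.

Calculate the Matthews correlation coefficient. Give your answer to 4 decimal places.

MCC = (TP·TN − FP·FN) / √((TP+FP)(TP+FN)(TN+FP)(TN+FN))
Numerator = 20·24 − 20·1 = 460
Denominator = √(40·21·44·25) = √924000 = 961.2492
MCC = 460 / 961.2492 = 0.4785

0.4785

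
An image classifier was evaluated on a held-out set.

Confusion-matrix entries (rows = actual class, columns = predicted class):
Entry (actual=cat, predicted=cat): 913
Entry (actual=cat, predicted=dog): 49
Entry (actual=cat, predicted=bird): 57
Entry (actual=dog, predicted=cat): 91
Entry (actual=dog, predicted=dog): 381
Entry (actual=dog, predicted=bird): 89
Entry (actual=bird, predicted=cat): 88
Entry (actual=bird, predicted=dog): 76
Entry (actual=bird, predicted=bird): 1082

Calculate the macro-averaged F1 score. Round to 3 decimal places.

0.818

Per-class F1 score (2·TP/(2·TP+FP+FN)):
  cat: TP=913, FP=91+88=179, FN=49+57=106 → 1826/2111 = 0.8650
  dog: TP=381, FP=49+76=125, FN=91+89=180 → 762/1067 = 0.7142
  bird: TP=1082, FP=57+89=146, FN=88+76=164 → 2164/2474 = 0.8747
Macro-F1 score = mean = (0.8650 + 0.7142 + 0.8747) / 3 = 0.818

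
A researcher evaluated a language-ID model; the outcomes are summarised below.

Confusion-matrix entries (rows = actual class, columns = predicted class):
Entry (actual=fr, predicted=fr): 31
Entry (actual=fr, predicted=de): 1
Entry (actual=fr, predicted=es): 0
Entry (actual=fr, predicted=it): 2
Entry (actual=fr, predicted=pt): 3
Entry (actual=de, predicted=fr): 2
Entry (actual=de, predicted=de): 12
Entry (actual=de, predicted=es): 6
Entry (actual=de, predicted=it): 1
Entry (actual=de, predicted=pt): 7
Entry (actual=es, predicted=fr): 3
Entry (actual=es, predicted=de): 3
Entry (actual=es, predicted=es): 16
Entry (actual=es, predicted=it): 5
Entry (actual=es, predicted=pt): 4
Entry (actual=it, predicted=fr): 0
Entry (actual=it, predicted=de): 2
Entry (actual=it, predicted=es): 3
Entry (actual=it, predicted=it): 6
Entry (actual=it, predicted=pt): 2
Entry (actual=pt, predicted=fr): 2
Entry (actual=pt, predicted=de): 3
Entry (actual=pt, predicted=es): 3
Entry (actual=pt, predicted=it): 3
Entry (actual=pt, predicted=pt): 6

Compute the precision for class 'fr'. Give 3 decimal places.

Take TP from the diagonal, FP from the rest of the 'fr' prediction marginal, FN from the rest of the 'fr' actual marginal.
precision = TP/(TP+FP).
fr: TP=31, FP=2+3+0+2=7 → 31/38 = 0.8158

0.816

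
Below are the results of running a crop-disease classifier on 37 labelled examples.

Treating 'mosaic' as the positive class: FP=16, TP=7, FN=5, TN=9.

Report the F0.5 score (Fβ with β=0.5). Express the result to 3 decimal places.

Fβ = (1+β²)·TP / ((1+β²)·TP + β²·FN + FP), with β²=1/4
= 1.25·7 / (1.25·7 + 0.25·5 + 16) = 0.337

0.337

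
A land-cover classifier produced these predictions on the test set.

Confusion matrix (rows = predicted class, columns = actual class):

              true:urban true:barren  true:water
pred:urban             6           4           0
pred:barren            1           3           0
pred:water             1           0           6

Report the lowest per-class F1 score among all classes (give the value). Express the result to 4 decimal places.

0.5455

Per-class F1 score (2·TP/(2·TP+FP+FN)):
  urban: TP=6, FP=4+0=4, FN=1+1=2 → 12/18 = 0.66667
  barren: TP=3, FP=1+0=1, FN=4+0=4 → 6/11 = 0.54545
  water: TP=6, FP=1+0=1, FN=0+0=0 → 12/13 = 0.92308
Lowest is class 'barren' with F1 score = 0.5455.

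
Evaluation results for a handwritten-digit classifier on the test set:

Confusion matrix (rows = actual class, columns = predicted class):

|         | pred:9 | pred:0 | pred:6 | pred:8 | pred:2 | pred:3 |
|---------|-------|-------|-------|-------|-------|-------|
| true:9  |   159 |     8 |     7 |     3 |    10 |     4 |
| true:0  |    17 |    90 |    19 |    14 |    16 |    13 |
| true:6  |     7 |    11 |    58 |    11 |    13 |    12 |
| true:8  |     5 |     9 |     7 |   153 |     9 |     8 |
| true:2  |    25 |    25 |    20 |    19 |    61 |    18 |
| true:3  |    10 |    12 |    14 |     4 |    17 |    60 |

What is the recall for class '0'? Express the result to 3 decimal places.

0.533

Treat '0' as positive and all other classes as negative.
recall = TP/(TP+FN).
0: TP=90, FN=17+19+14+16+13=79 → 90/169 = 0.5325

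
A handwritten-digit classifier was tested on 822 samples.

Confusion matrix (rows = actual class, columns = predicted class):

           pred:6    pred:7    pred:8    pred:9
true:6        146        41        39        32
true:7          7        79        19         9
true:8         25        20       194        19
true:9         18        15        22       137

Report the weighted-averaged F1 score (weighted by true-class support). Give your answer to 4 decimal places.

Per-class F1 score (2·TP/(2·TP+FP+FN)):
  6: TP=146, FP=7+25+18=50, FN=41+39+32=112 → 292/454 = 0.64317
  7: TP=79, FP=41+20+15=76, FN=7+19+9=35 → 158/269 = 0.58736
  8: TP=194, FP=39+19+22=80, FN=25+20+19=64 → 388/532 = 0.72932
  9: TP=137, FP=32+9+19=60, FN=18+15+22=55 → 274/389 = 0.70437
Weighted-F1 score = Σ (supportᵢ/N)·F1 scoreᵢ with N=822: (258/822)·0.64317 + (114/822)·0.58736 + (258/822)·0.72932 + (192/822)·0.70437 = 0.6768

0.6768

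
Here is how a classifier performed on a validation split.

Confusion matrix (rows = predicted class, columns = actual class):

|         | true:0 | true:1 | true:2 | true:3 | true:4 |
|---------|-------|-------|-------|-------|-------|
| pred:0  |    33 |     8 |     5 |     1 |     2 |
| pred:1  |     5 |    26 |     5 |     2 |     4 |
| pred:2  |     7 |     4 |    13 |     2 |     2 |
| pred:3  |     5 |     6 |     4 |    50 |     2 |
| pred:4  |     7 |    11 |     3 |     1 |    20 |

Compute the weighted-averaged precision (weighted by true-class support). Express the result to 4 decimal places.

Per-class precision (TP/(TP+FP)):
  0: TP=33, FP=8+5+1+2=16 → 33/49 = 0.67347
  1: TP=26, FP=5+5+2+4=16 → 26/42 = 0.61905
  2: TP=13, FP=7+4+2+2=15 → 13/28 = 0.46429
  3: TP=50, FP=5+6+4+2=17 → 50/67 = 0.74627
  4: TP=20, FP=7+11+3+1=22 → 20/42 = 0.47619
Weighted-precision = Σ (supportᵢ/N)·precisionᵢ with N=228: (57/228)·0.67347 + (55/228)·0.61905 + (30/228)·0.46429 + (56/228)·0.74627 + (30/228)·0.47619 = 0.6247

0.6247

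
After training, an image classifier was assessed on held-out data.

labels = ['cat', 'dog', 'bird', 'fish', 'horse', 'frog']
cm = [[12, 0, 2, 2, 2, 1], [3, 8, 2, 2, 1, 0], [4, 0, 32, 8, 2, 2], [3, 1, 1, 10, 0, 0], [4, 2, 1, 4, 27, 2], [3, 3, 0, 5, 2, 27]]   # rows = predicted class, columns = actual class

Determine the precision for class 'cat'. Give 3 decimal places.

Treat 'cat' as positive and all other classes as negative.
precision = TP/(TP+FP).
cat: TP=12, FP=0+2+2+2+1=7 → 12/19 = 0.6316

0.632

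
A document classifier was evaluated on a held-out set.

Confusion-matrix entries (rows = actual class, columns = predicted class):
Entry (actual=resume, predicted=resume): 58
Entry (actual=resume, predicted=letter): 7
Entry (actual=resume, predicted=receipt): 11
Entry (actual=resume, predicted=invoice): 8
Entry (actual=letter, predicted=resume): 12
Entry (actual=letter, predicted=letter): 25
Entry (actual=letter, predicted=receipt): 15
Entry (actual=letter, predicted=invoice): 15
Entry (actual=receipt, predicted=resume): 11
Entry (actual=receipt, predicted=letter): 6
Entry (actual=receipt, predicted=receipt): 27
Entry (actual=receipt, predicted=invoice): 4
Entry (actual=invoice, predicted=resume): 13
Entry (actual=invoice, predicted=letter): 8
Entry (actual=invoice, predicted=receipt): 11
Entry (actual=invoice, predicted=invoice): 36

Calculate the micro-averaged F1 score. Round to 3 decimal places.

Micro-averaging pools counts across classes: ΣTP=146, ΣFP=121, ΣFN=121.
Micro-F1 score = 2·TP/(2·TP+FP+FN) on pooled counts = 0.547 (equals overall accuracy in single-label multiclass).

0.547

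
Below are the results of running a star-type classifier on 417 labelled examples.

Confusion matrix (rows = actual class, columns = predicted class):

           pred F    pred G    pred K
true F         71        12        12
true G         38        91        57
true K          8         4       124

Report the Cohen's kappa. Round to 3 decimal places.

Observed agreement pₒ = trace/N = 286/417 = 0.6859
Expected agreement pₑ = Σ (rowᵢ·colᵢ)/N² = (95·117 + 186·107 + 136·193)/417² = 0.3293
κ = (pₒ − pₑ)/(1 − pₑ) = (0.6859 − 0.3293)/(1 − 0.3293) = 0.532

0.532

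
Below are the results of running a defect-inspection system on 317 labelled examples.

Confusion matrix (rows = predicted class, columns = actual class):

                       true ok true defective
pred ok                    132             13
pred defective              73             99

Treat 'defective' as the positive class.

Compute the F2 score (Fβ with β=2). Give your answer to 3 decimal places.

0.798

Fβ = (1+β²)·TP / ((1+β²)·TP + β²·FN + FP), with β²=4
= 5·99 / (5·99 + 4·13 + 73) = 0.798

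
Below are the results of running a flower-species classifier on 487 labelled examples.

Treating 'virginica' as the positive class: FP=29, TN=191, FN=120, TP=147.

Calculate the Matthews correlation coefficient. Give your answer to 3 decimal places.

MCC = (TP·TN − FP·FN) / √((TP+FP)(TP+FN)(TN+FP)(TN+FN))
Numerator = 147·191 − 29·120 = 24597
Denominator = √(176·267·220·311) = √3215192640 = 56702.6687
MCC = 24597 / 56702.6687 = 0.434

0.434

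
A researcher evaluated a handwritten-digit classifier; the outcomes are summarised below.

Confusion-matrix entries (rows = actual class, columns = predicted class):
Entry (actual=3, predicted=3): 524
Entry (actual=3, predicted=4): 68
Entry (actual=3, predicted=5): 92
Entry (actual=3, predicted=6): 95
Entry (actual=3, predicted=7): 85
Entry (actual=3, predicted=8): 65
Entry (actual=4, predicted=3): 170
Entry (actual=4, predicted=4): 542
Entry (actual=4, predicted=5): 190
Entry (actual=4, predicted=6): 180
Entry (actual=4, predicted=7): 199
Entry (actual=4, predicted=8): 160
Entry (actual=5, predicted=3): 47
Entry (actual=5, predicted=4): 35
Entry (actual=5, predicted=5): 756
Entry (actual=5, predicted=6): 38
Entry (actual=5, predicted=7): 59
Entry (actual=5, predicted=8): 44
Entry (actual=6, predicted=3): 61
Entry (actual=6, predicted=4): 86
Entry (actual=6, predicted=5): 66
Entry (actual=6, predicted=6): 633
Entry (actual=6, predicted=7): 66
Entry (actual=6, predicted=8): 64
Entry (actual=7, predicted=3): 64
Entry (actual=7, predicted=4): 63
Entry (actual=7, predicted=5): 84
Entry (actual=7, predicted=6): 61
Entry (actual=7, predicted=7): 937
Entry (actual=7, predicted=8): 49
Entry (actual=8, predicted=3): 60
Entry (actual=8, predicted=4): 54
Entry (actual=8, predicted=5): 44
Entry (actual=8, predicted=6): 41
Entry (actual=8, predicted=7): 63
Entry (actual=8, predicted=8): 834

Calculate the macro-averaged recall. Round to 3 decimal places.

0.644

Per-class recall (TP/(TP+FN)):
  3: TP=524, FN=68+92+95+85+65=405 → 524/929 = 0.5640
  4: TP=542, FN=170+190+180+199+160=899 → 542/1441 = 0.3761
  5: TP=756, FN=47+35+38+59+44=223 → 756/979 = 0.7722
  6: TP=633, FN=61+86+66+66+64=343 → 633/976 = 0.6486
  7: TP=937, FN=64+63+84+61+49=321 → 937/1258 = 0.7448
  8: TP=834, FN=60+54+44+41+63=262 → 834/1096 = 0.7609
Macro-recall = mean = (0.5640 + 0.3761 + 0.7722 + 0.6486 + 0.7448 + 0.7609) / 6 = 0.644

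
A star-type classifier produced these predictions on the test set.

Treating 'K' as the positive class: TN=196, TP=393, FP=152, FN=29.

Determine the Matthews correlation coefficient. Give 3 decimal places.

0.541

MCC = (TP·TN − FP·FN) / √((TP+FP)(TP+FN)(TN+FP)(TN+FN))
Numerator = 393·196 − 152·29 = 72620
Denominator = √(545·422·348·225) = √18008217000 = 134194.6981
MCC = 72620 / 134194.6981 = 0.541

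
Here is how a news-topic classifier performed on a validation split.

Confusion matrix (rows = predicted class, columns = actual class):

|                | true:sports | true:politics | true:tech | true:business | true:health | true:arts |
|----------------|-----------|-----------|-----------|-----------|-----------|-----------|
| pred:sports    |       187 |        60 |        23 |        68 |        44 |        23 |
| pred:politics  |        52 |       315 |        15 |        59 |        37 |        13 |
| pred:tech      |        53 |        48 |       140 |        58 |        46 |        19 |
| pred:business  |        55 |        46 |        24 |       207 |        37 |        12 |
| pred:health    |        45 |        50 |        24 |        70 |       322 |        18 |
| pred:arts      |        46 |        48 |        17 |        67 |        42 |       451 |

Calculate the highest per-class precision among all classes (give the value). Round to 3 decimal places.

0.672

Per-class precision (TP/(TP+FP)):
  sports: TP=187, FP=60+23+68+44+23=218 → 187/405 = 0.4617
  politics: TP=315, FP=52+15+59+37+13=176 → 315/491 = 0.6415
  tech: TP=140, FP=53+48+58+46+19=224 → 140/364 = 0.3846
  business: TP=207, FP=55+46+24+37+12=174 → 207/381 = 0.5433
  health: TP=322, FP=45+50+24+70+18=207 → 322/529 = 0.6087
  arts: TP=451, FP=46+48+17+67+42=220 → 451/671 = 0.6721
Highest is class 'arts' with precision = 0.672.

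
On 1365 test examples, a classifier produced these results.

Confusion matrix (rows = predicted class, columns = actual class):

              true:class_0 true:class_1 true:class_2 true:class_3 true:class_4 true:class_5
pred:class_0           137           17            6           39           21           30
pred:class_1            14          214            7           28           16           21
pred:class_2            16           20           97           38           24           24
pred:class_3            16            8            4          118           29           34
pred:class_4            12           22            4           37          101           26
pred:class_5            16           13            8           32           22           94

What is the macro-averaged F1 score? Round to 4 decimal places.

Per-class F1 score (2·TP/(2·TP+FP+FN)):
  class_0: TP=137, FP=17+6+39+21+30=113, FN=14+16+16+12+16=74 → 274/461 = 0.59436
  class_1: TP=214, FP=14+7+28+16+21=86, FN=17+20+8+22+13=80 → 428/594 = 0.72054
  class_2: TP=97, FP=16+20+38+24+24=122, FN=6+7+4+4+8=29 → 194/345 = 0.56232
  class_3: TP=118, FP=16+8+4+29+34=91, FN=39+28+38+37+32=174 → 236/501 = 0.47106
  class_4: TP=101, FP=12+22+4+37+26=101, FN=21+16+24+29+22=112 → 202/415 = 0.48675
  class_5: TP=94, FP=16+13+8+32+22=91, FN=30+21+24+34+26=135 → 188/414 = 0.45411
Macro-F1 score = mean = (0.59436 + 0.72054 + 0.56232 + 0.47106 + 0.48675 + 0.45411) / 6 = 0.5482

0.5482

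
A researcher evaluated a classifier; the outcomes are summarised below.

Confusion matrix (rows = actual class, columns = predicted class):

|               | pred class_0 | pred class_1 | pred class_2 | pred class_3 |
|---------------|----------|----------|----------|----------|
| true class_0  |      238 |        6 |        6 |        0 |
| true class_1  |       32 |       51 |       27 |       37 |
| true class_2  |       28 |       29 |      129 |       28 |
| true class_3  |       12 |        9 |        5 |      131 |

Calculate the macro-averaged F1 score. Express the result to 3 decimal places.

Per-class F1 score (2·TP/(2·TP+FP+FN)):
  class_0: TP=238, FP=32+28+12=72, FN=6+6+0=12 → 476/560 = 0.8500
  class_1: TP=51, FP=6+29+9=44, FN=32+27+37=96 → 102/242 = 0.4215
  class_2: TP=129, FP=6+27+5=38, FN=28+29+28=85 → 258/381 = 0.6772
  class_3: TP=131, FP=0+37+28=65, FN=12+9+5=26 → 262/353 = 0.7422
Macro-F1 score = mean = (0.8500 + 0.4215 + 0.6772 + 0.7422) / 4 = 0.673

0.673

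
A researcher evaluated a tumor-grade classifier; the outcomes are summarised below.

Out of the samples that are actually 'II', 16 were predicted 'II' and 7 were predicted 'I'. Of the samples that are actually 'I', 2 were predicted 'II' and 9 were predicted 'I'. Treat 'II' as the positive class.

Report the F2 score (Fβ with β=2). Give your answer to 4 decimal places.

Fβ = (1+β²)·TP / ((1+β²)·TP + β²·FN + FP), with β²=4
= 5·16 / (5·16 + 4·7 + 2) = 0.7273

0.7273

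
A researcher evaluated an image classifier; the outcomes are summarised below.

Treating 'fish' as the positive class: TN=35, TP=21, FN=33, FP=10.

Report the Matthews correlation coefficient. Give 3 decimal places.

0.179

MCC = (TP·TN − FP·FN) / √((TP+FP)(TP+FN)(TN+FP)(TN+FN))
Numerator = 21·35 − 10·33 = 405
Denominator = √(31·54·45·68) = √5122440 = 2263.2808
MCC = 405 / 2263.2808 = 0.179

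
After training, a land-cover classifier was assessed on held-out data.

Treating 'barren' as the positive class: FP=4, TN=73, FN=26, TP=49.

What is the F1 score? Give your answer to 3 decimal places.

0.766

Precision = TP/(TP+FP) = 49/53 = 0.9245
Recall = TP/(TP+FN) = 49/75 = 0.6533
F1 = 2·TP/(2·TP+FP+FN) = 98/128 = 0.766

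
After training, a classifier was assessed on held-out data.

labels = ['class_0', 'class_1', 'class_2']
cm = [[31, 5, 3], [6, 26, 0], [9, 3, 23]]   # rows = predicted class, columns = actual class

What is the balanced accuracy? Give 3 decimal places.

0.774

Balanced accuracy = mean of per-class recall.
  class_0: recall = 31/46 = 0.6739
  class_1: recall = 26/34 = 0.7647
  class_2: recall = 23/26 = 0.8846
Mean = (0.6739 + 0.7647 + 0.8846) / 3 = 0.774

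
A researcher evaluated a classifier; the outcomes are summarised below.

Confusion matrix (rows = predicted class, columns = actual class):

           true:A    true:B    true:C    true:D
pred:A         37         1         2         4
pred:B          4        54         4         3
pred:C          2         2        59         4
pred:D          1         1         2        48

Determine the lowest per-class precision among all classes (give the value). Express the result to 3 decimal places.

0.831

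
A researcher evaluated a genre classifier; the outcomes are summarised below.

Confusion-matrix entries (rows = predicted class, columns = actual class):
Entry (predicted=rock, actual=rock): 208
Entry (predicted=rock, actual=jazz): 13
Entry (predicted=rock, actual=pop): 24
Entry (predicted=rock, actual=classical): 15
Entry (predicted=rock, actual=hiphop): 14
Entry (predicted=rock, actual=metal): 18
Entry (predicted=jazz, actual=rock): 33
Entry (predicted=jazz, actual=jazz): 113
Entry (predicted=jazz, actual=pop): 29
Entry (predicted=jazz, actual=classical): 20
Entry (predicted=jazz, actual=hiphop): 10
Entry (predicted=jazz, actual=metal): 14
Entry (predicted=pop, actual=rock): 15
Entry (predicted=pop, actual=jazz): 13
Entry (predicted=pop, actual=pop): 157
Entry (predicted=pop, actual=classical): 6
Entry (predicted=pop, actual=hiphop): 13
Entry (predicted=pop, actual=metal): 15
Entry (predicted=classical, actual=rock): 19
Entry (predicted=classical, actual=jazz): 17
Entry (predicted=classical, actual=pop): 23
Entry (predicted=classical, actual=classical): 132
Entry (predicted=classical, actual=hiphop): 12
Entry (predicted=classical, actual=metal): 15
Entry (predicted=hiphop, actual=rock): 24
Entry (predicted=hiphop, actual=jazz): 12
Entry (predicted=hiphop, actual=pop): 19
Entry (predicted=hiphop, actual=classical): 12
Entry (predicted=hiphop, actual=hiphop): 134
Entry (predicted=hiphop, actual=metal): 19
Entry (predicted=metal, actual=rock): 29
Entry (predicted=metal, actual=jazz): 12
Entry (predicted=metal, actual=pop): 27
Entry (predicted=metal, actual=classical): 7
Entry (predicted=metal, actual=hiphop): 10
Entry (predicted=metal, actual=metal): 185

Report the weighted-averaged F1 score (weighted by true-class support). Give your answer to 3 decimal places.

0.647

Per-class F1 score (2·TP/(2·TP+FP+FN)):
  rock: TP=208, FP=13+24+15+14+18=84, FN=33+15+19+24+29=120 → 416/620 = 0.6710
  jazz: TP=113, FP=33+29+20+10+14=106, FN=13+13+17+12+12=67 → 226/399 = 0.5664
  pop: TP=157, FP=15+13+6+13+15=62, FN=24+29+23+19+27=122 → 314/498 = 0.6305
  classical: TP=132, FP=19+17+23+12+15=86, FN=15+20+6+12+7=60 → 264/410 = 0.6439
  hiphop: TP=134, FP=24+12+19+12+19=86, FN=14+10+13+12+10=59 → 268/413 = 0.6489
  metal: TP=185, FP=29+12+27+7+10=85, FN=18+14+15+15+19=81 → 370/536 = 0.6903
Weighted-F1 score = Σ (supportᵢ/N)·F1 scoreᵢ with N=1438: (328/1438)·0.6710 + (180/1438)·0.5664 + (279/1438)·0.6305 + (192/1438)·0.6439 + (193/1438)·0.6489 + (266/1438)·0.6903 = 0.647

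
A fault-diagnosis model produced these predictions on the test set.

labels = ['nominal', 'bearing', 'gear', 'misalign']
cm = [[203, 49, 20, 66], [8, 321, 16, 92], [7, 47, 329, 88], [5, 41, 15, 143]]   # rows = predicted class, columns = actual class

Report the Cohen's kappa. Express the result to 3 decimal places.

0.580

Observed agreement pₒ = trace/N = 996/1450 = 0.6869
Expected agreement pₑ = Σ (rowᵢ·colᵢ)/N² = (223·338 + 458·437 + 380·471 + 389·204)/1450² = 0.2539
κ = (pₒ − pₑ)/(1 − pₑ) = (0.6869 − 0.2539)/(1 − 0.2539) = 0.580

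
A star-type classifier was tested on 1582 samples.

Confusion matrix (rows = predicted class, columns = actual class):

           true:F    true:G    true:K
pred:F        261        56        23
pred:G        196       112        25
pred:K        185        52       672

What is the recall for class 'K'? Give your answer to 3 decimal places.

0.933

Take TP from the diagonal, FP from the rest of the 'K' prediction marginal, FN from the rest of the 'K' actual marginal.
recall = TP/(TP+FN).
K: TP=672, FN=23+25=48 → 672/720 = 0.9333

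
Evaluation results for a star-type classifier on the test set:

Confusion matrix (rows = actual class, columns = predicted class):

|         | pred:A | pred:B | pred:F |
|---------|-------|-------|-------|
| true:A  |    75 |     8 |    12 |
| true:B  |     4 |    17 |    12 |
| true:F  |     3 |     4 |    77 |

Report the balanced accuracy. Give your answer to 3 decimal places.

0.740

Balanced accuracy = mean of per-class recall.
  A: recall = 75/95 = 0.7895
  B: recall = 17/33 = 0.5152
  F: recall = 77/84 = 0.9167
Mean = (0.7895 + 0.5152 + 0.9167) / 3 = 0.740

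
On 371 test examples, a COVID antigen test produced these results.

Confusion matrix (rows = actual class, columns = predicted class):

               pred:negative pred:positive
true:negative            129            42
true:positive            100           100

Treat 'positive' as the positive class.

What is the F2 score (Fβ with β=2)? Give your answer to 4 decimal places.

0.5308

Fβ = (1+β²)·TP / ((1+β²)·TP + β²·FN + FP), with β²=4
= 5·100 / (5·100 + 4·100 + 42) = 0.5308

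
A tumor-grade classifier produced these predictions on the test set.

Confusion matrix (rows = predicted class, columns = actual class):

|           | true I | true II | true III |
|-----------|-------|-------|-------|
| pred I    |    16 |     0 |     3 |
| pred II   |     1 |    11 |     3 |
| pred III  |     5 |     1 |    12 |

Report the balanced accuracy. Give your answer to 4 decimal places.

0.7702

Balanced accuracy = mean of per-class recall.
  I: recall = 16/22 = 0.72727
  II: recall = 11/12 = 0.91667
  III: recall = 12/18 = 0.66667
Mean = (0.72727 + 0.91667 + 0.66667) / 3 = 0.7702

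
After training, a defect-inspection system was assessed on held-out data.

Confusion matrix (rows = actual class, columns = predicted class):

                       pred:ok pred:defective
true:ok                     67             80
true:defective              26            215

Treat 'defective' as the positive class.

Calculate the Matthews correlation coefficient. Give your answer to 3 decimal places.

MCC = (TP·TN − FP·FN) / √((TP+FP)(TP+FN)(TN+FP)(TN+FN))
Numerator = 215·67 − 80·26 = 12325
Denominator = √(295·241·147·93) = √971939745 = 31175.9482
MCC = 12325 / 31175.9482 = 0.395

0.395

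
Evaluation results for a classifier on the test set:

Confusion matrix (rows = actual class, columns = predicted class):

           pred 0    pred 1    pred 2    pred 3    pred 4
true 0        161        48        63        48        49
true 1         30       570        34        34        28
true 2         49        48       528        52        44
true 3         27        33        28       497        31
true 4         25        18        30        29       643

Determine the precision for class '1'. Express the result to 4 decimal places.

0.7950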